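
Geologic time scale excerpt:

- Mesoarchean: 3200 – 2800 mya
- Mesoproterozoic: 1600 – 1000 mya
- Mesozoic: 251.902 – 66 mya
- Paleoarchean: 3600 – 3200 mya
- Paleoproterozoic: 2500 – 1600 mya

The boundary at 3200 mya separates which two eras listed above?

Paleoarchean and Mesoarchean

The Paleoarchean ends at 3200 mya and the Mesoarchean begins at 3200 mya, so they share that boundary.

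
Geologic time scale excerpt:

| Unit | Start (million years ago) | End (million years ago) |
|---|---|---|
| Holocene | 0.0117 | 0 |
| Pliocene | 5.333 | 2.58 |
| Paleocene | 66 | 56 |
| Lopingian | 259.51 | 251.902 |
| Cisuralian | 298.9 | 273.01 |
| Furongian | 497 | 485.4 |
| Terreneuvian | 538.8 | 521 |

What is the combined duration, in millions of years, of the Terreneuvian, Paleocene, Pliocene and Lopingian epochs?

Duration is start − end for each: (538.8 − 521) + (66 − 56) + (5.333 − 2.58) + (259.51 − 251.902).
That is 17.8 + 10 + 2.753 + 7.608, which totals 38.161 million years.

38.161 million years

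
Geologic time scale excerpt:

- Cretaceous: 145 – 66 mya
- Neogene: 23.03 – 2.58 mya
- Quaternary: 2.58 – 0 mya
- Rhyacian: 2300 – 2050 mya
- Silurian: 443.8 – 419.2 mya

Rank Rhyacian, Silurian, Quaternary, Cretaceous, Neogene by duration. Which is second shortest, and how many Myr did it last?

Durations: Rhyacian 250; Silurian 24.6; Quaternary 2.58; Cretaceous 79; Neogene 20.45 Myr.
Sorted shortest-first: Quaternary (2.58), Neogene (20.45), Silurian (24.6), Cretaceous (79), Rhyacian (250).
The second shortest is Neogene at 20.45 Myr.

Neogene, 20.45 million years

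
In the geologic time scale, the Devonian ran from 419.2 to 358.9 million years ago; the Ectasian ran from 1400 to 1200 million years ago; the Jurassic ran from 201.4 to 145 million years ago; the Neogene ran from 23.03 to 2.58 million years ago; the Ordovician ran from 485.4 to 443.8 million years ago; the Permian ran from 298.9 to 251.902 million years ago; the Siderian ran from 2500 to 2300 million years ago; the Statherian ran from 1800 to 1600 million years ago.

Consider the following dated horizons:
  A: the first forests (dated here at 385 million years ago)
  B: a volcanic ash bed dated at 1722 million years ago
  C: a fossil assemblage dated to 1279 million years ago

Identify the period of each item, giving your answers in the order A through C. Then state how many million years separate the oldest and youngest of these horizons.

A — Devonian; B — Statherian; C — Ectasian; span 1337 million years

Match each age against the start–end ranges in the excerpt: A = 385 Ma → Devonian (419.2–358.9); B = 1722 Ma → Statherian (1800–1600); C = 1279 Ma → Ectasian (1400–1200).
The largest age is 1722 Ma and the smallest is 385 Ma; their difference is 1337 Myr.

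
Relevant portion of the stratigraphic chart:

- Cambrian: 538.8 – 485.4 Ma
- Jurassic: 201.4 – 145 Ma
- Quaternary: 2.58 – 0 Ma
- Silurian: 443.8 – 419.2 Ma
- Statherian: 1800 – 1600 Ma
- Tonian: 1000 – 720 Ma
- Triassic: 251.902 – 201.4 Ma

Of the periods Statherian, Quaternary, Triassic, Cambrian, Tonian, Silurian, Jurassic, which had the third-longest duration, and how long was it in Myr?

Start − end for each: Statherian 1800 − 1600 = 200; Quaternary 2.58 − 0 = 2.58; Triassic 251.902 − 201.4 = 50.502; Cambrian 538.8 − 485.4 = 53.4; Tonian 1000 − 720 = 280; Silurian 443.8 − 419.2 = 24.6; Jurassic 201.4 − 145 = 56.4.
Ranking these from longest: Tonian > Statherian > Jurassic > Cambrian > Triassic > Silurian > Quaternary.
Position 3 in that ranking is Jurassic, which lasted 56.4 Myr.

Jurassic, 56.4 million years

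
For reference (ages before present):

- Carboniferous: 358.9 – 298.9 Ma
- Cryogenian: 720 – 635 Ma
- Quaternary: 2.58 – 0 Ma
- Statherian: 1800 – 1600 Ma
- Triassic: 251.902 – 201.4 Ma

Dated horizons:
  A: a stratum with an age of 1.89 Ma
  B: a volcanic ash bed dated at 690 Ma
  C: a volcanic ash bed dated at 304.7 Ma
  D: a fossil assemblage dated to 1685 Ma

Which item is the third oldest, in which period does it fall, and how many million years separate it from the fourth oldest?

Sorted oldest-first by Ma: D (1685), B (690), C (304.7), A (1.89).
The third oldest is C at 304.7 Ma, which lies in 358.9–298.9 Ma: the Carboniferous.
The fourth oldest is A at 1.89 Ma; separation = |304.7 − 1.89| = 302.81 Myr.

C, in the Carboniferous; 302.81 million years to A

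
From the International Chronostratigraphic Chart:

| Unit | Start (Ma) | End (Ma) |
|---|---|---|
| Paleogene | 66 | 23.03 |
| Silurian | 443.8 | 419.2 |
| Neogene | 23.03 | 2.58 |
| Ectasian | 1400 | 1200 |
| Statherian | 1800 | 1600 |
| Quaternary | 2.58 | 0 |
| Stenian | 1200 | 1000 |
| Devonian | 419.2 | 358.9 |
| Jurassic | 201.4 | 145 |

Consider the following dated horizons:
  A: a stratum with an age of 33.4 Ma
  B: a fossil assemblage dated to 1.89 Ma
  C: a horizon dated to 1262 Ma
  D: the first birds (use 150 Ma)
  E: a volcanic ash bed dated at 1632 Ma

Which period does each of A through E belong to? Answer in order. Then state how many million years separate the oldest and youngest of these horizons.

A — Paleogene; B — Quaternary; C — Ectasian; D — Jurassic; E — Statherian; span 1630.11 million years

Match each age against the start–end ranges in the excerpt: A = 33.4 Ma → Paleogene (66–23.03); B = 1.89 Ma → Quaternary (2.58–0); C = 1262 Ma → Ectasian (1400–1200); D = 150 Ma → Jurassic (201.4–145); E = 1632 Ma → Statherian (1800–1600).
The largest age is 1632 Ma and the smallest is 1.89 Ma; their difference is 1630.11 Myr.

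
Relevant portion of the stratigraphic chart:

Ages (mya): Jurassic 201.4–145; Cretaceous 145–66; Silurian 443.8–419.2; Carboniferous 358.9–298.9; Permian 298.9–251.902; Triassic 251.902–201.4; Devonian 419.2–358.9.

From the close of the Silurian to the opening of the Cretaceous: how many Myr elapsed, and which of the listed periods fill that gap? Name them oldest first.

274.2 million years; Devonian, Carboniferous, Permian, Triassic, Jurassic

End of Silurian = 419.2 Ma; start of Cretaceous = 145 Ma.
Gap = 419.2 − 145 = 274.2 Myr.
Periods wholly inside 419.2–145 Ma: Devonian (419.2–358.9), Carboniferous (358.9–298.9), Permian (298.9–251.902), Triassic (251.902–201.4), Jurassic (201.4–145).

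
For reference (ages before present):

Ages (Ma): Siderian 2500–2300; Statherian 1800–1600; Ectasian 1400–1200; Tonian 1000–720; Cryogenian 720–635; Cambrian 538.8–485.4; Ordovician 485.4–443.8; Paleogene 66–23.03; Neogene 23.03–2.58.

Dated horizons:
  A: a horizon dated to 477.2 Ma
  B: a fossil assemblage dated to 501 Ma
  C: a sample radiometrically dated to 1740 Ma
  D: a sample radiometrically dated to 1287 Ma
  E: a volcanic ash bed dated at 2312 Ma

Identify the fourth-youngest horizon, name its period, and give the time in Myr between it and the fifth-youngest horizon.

Sorted youngest-first by Ma: A (477.2), B (501), D (1287), C (1740), E (2312).
The fourth youngest is C at 1740 Ma, which lies in 1800–1600 Ma: the Statherian.
The fifth youngest is E at 2312 Ma; separation = |1740 − 2312| = 572 Myr.

C, in the Statherian; 572 million years to E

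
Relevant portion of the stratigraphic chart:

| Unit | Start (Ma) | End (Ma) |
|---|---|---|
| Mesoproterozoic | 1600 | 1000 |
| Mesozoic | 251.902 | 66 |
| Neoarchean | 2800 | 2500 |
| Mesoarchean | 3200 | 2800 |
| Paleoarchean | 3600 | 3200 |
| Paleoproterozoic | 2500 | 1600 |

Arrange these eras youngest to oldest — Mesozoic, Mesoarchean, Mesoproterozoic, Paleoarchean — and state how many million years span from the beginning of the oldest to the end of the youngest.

Mesozoic → Mesoproterozoic → Mesoarchean → Paleoarchean; total span 3534 Myr

From the excerpt: Mesozoic 251.902–66; Mesoarchean 3200–2800; Mesoproterozoic 1600–1000; Paleoarchean 3600–3200 (Ma).
Larger Ma is earlier, so the oldest is Paleoarchean and the youngest is Mesozoic; youngest to oldest: Mesozoic, Mesoproterozoic, Mesoarchean, Paleoarchean.
Oldest start 3600 minus youngest end 66 gives 3534 Myr overall.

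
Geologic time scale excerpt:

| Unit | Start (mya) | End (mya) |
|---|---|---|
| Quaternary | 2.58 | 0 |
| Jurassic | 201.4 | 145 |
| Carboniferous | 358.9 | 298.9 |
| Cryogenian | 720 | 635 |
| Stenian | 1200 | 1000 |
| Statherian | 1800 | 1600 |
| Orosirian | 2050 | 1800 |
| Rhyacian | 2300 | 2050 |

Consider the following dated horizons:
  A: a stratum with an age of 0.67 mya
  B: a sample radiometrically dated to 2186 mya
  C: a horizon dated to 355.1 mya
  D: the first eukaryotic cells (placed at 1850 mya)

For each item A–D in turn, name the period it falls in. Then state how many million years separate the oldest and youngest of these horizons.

Match each age against the start–end ranges in the excerpt: A = 0.67 Ma → Quaternary (2.58–0); B = 2186 Ma → Rhyacian (2300–2050); C = 355.1 Ma → Carboniferous (358.9–298.9); D = 1850 Ma → Orosirian (2050–1800).
The largest age is 2186 Ma and the smallest is 0.67 Ma; their difference is 2185.33 Myr.

A — Quaternary; B — Rhyacian; C — Carboniferous; D — Orosirian; span 2185.33 million years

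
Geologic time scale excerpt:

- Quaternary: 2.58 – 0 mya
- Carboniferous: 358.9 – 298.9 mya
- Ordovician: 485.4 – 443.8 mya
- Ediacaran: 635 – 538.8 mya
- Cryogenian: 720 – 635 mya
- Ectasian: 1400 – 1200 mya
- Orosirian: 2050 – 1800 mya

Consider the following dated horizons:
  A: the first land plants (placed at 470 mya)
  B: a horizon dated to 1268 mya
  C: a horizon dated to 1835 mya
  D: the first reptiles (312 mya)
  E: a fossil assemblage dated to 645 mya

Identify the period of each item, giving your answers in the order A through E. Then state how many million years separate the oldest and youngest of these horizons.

A — Ordovician; B — Ectasian; C — Orosirian; D — Carboniferous; E — Cryogenian; span 1523 million years

A: 470 Ma lies in 485.4–443.8 Ma, so Ordovician.
B: 1268 Ma lies in 1400–1200 Ma, so Ectasian.
C: 1835 Ma lies in 2050–1800 Ma, so Orosirian.
D: 312 Ma lies in 358.9–298.9 Ma, so Carboniferous.
E: 645 Ma lies in 720–635 Ma, so Cryogenian.
Oldest = 1835 Ma, youngest = 312 Ma → span 1523 Myr.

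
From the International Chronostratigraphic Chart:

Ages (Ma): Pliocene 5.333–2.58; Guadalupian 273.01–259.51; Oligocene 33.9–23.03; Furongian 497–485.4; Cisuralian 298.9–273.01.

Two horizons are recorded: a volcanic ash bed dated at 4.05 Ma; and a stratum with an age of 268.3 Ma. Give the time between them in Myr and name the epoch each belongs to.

Elapsed time: 268.3 − 4.05 = 264.25 Myr.
4.05 Ma lies within 5.333–2.58 Ma: Pliocene.
268.3 Ma lies within 273.01–259.51 Ma: Guadalupian.

264.25 million years apart; the first in the Pliocene, the second in the Guadalupian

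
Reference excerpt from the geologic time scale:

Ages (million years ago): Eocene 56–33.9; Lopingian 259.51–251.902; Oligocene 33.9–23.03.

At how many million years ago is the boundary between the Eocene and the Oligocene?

The Eocene ends and the Oligocene begins at 33.9 million years ago.

33.9 million years ago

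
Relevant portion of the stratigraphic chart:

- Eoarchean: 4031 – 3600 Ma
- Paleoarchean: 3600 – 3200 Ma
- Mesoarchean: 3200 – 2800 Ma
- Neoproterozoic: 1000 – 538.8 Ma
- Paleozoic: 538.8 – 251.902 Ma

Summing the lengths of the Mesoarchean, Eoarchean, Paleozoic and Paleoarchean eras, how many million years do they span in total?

1517.898 million years

Each duration: Mesoarchean = 400; Eoarchean = 431; Paleozoic = 286.898; Paleoarchean = 400.
Sum: 400 + 431 + 286.898 + 400 = 1517.898 Myr.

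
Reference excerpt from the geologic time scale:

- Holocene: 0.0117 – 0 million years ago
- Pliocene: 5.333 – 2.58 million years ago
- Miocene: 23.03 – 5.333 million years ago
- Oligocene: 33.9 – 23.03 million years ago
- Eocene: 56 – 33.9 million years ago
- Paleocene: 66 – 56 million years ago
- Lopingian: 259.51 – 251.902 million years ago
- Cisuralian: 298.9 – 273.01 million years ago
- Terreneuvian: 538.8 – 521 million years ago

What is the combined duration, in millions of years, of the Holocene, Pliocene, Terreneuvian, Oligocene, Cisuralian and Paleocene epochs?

67.3247 million years

Each duration: Holocene = 0.0117; Pliocene = 2.753; Terreneuvian = 17.8; Oligocene = 10.87; Cisuralian = 25.89; Paleocene = 10.
Sum: 0.0117 + 2.753 + 17.8 + 10.87 + 25.89 + 10 = 67.3247 Myr.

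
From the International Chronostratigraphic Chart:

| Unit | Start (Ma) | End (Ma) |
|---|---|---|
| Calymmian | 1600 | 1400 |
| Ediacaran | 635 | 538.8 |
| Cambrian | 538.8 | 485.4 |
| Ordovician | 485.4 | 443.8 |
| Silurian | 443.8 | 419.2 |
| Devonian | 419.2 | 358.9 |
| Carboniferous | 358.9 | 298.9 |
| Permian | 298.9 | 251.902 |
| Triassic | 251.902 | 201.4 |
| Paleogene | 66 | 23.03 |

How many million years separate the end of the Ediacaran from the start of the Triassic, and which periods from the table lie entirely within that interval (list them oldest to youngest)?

End of Ediacaran = 538.8 Ma; start of Triassic = 251.902 Ma.
Gap = 538.8 − 251.902 = 286.898 Myr.
Periods wholly inside 538.8–251.902 Ma: Cambrian (538.8–485.4), Ordovician (485.4–443.8), Silurian (443.8–419.2), Devonian (419.2–358.9), Carboniferous (358.9–298.9), Permian (298.9–251.902).

286.898 million years; Cambrian, Ordovician, Silurian, Devonian, Carboniferous, Permian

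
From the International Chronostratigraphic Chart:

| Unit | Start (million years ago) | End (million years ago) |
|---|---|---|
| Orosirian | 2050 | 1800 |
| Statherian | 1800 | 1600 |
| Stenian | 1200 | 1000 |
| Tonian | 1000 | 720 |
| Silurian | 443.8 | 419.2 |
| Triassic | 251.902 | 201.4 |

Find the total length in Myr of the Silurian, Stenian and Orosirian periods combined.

474.6 million years

Each duration: Silurian = 24.6; Stenian = 200; Orosirian = 250.
Sum: 24.6 + 200 + 250 = 474.6 Myr.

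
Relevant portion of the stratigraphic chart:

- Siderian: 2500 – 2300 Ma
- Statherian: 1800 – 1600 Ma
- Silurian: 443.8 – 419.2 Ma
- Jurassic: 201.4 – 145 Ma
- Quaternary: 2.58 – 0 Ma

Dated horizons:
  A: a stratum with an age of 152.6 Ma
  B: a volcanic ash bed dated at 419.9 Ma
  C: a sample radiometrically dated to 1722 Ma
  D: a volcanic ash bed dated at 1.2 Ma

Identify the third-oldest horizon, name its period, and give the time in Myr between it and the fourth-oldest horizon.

Sorted oldest-first by Ma: C (1722), B (419.9), A (152.6), D (1.2).
The third oldest is A at 152.6 Ma, which lies in 201.4–145 Ma: the Jurassic.
The fourth oldest is D at 1.2 Ma; separation = |152.6 − 1.2| = 151.4 Myr.

A, in the Jurassic; 151.4 million years to D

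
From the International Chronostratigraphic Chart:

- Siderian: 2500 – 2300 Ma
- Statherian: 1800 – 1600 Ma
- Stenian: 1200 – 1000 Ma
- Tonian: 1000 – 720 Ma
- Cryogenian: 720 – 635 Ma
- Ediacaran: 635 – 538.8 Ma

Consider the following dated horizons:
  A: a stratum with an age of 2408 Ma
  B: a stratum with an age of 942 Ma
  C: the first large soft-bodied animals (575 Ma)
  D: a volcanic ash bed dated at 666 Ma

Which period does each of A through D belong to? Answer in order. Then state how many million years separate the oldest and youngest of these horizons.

Match each age against the start–end ranges in the excerpt: A = 2408 Ma → Siderian (2500–2300); B = 942 Ma → Tonian (1000–720); C = 575 Ma → Ediacaran (635–538.8); D = 666 Ma → Cryogenian (720–635).
The largest age is 2408 Ma and the smallest is 575 Ma; their difference is 1833 Myr.

A — Siderian; B — Tonian; C — Ediacaran; D — Cryogenian; span 1833 million years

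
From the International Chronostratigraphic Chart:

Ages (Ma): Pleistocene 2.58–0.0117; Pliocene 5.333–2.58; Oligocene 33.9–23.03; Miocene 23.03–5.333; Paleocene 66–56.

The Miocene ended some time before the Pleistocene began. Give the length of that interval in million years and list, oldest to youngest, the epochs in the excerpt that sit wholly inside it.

End of Miocene = 5.333 Ma; start of Pleistocene = 2.58 Ma.
Gap = 5.333 − 2.58 = 2.753 Myr.
Epochs wholly inside 5.333–2.58 Ma: Pliocene (5.333–2.58).

2.753 million years; Pliocene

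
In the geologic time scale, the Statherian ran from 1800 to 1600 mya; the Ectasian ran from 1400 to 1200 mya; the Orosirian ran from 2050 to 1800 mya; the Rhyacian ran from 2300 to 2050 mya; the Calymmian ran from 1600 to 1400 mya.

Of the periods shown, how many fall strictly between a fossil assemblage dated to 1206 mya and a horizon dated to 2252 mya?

3

2252 Ma sits inside the Rhyacian (2300–2050) and 1206 Ma inside the Ectasian (1400–1200); neither of those is wholly between the two dates.
The listed periods lying completely between them are Orosirian, Statherian, Calymmian — 3 in all.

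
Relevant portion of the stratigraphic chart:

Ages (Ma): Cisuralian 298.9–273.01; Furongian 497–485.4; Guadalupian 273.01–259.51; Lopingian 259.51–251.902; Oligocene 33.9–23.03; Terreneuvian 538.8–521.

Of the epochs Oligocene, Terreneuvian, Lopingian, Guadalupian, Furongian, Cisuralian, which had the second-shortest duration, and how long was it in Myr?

Oligocene, 10.87 million years

Start − end for each: Oligocene 33.9 − 23.03 = 10.87; Terreneuvian 538.8 − 521 = 17.8; Lopingian 259.51 − 251.902 = 7.608; Guadalupian 273.01 − 259.51 = 13.5; Furongian 497 − 485.4 = 11.6; Cisuralian 298.9 − 273.01 = 25.89.
Ranking these from shortest: Lopingian < Oligocene < Furongian < Guadalupian < Terreneuvian < Cisuralian.
Position 2 in that ranking is Oligocene, which lasted 10.87 Myr.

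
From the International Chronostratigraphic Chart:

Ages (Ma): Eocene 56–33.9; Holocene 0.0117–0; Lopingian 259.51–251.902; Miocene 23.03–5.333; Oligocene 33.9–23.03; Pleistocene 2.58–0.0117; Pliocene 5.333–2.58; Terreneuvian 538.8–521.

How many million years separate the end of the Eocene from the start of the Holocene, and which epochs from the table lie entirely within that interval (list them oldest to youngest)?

End of Eocene = 33.9 Ma; start of Holocene = 0.0117 Ma.
Gap = 33.9 − 0.0117 = 33.8883 Myr.
Epochs wholly inside 33.9–0.0117 Ma: Oligocene (33.9–23.03), Miocene (23.03–5.333), Pliocene (5.333–2.58), Pleistocene (2.58–0.0117).

33.8883 million years; Oligocene, Miocene, Pliocene, Pleistocene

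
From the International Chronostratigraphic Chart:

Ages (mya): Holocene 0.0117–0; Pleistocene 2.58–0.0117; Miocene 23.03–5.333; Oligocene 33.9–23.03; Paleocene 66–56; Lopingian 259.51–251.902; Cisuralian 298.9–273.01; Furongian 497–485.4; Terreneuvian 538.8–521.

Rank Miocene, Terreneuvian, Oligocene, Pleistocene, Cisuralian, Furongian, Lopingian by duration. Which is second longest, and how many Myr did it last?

Start − end for each: Miocene 23.03 − 5.333 = 17.697; Terreneuvian 538.8 − 521 = 17.8; Oligocene 33.9 − 23.03 = 10.87; Pleistocene 2.58 − 0.0117 = 2.5683; Cisuralian 298.9 − 273.01 = 25.89; Furongian 497 − 485.4 = 11.6; Lopingian 259.51 − 251.902 = 7.608.
Ranking these from longest: Cisuralian > Terreneuvian > Miocene > Furongian > Oligocene > Lopingian > Pleistocene.
Position 2 in that ranking is Terreneuvian, which lasted 17.8 Myr.

Terreneuvian, 17.8 million years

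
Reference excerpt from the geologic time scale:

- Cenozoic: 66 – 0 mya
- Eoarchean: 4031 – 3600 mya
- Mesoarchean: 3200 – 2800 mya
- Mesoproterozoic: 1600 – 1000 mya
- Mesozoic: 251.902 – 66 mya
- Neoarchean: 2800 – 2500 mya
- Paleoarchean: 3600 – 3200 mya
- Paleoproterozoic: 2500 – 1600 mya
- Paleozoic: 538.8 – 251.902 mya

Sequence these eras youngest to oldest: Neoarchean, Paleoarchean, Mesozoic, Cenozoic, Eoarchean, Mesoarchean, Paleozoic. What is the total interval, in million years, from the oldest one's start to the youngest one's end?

From the excerpt: Neoarchean 2800–2500; Paleoarchean 3600–3200; Mesozoic 251.902–66; Cenozoic 66–0; Eoarchean 4031–3600; Mesoarchean 3200–2800; Paleozoic 538.8–251.902 (Ma).
Larger Ma is earlier, so the oldest is Eoarchean and the youngest is Cenozoic; youngest to oldest: Cenozoic, Mesozoic, Paleozoic, Neoarchean, Mesoarchean, Paleoarchean, Eoarchean.
Oldest start 4031 minus youngest end 0 gives 4031 Myr overall.

Cenozoic → Mesozoic → Paleozoic → Neoarchean → Mesoarchean → Paleoarchean → Eoarchean; total span 4031 Myr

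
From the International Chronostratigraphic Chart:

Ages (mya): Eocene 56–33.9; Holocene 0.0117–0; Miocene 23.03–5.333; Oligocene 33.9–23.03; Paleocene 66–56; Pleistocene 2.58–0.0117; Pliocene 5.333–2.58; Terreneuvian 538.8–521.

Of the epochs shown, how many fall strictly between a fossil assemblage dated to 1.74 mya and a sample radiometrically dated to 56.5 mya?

4

The older date is 56.5 Ma and the younger is 1.74 Ma.
Epochs with start < 56.5 and end > 1.74 Ma: Eocene (56–33.9), Oligocene (33.9–23.03), Miocene (23.03–5.333), Pliocene (5.333–2.58).
That is 4 complete epochs.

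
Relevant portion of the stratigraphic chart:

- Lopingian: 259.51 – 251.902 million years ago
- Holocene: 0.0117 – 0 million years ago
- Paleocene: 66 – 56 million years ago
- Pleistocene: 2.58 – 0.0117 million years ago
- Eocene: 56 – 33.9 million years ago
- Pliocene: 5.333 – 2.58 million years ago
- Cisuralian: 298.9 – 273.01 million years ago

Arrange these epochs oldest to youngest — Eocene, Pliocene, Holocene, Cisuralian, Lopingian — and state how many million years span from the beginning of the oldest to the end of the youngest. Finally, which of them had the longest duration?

Start ages (Ma): Cisuralian 298.9, Lopingian 259.51, Eocene 56, Pliocene 5.333, Holocene 0.0117.
Ordered oldest to youngest: Cisuralian, Lopingian, Eocene, Pliocene, Holocene.
Span = 298.9 − 0 = 298.9 Myr.
Durations: Cisuralian 25.89, Holocene 0.0117, Lopingian 7.608, Eocene 22.1, Pliocene 2.753 → longest is Cisuralian (25.89 Myr).

Cisuralian, Lopingian, Eocene, Pliocene, Holocene; total span 298.9 Myr; longest is Cisuralian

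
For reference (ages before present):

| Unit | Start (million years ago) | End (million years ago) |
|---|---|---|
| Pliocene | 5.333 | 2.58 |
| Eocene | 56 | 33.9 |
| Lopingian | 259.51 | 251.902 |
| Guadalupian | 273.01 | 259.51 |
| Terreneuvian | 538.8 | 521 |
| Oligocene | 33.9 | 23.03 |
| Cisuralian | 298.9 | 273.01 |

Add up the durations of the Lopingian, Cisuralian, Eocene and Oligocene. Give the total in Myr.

Each duration: Lopingian = 7.608; Cisuralian = 25.89; Eocene = 22.1; Oligocene = 10.87.
Sum: 7.608 + 25.89 + 22.1 + 10.87 = 66.468 Myr.

66.468 million years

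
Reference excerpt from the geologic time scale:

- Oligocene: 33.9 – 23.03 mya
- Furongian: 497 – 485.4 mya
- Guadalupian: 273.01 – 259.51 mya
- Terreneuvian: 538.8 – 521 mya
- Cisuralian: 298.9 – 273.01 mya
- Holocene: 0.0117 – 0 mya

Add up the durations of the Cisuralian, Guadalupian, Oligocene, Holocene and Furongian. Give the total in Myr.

61.8717 million years

Duration is start − end for each: (298.9 − 273.01) + (273.01 − 259.51) + (33.9 − 23.03) + (0.0117 − 0) + (497 − 485.4).
That is 25.89 + 13.5 + 10.87 + 0.0117 + 11.6, which totals 61.8717 million years.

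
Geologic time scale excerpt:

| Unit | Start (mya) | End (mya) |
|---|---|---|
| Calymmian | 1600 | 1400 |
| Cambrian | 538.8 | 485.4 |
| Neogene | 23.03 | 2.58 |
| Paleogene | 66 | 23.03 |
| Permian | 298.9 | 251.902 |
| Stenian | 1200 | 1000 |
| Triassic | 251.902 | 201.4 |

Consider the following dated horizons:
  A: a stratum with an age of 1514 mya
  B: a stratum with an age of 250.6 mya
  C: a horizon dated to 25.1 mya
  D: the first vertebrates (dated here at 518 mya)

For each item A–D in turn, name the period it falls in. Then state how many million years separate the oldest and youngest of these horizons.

A — Calymmian; B — Triassic; C — Paleogene; D — Cambrian; span 1488.9 million years

Match each age against the start–end ranges in the excerpt: A = 1514 Ma → Calymmian (1600–1400); B = 250.6 Ma → Triassic (251.902–201.4); C = 25.1 Ma → Paleogene (66–23.03); D = 518 Ma → Cambrian (538.8–485.4).
The largest age is 1514 Ma and the smallest is 25.1 Ma; their difference is 1488.9 Myr.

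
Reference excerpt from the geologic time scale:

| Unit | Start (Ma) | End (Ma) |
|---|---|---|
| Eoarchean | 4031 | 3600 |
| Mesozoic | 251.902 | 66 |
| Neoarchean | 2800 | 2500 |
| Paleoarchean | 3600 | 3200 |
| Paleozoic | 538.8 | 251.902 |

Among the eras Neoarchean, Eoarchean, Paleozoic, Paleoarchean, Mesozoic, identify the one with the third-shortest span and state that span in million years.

Neoarchean, 300 million years

Durations: Neoarchean 300; Eoarchean 431; Paleozoic 286.898; Paleoarchean 400; Mesozoic 185.902 Myr.
Sorted shortest-first: Mesozoic (185.902), Paleozoic (286.898), Neoarchean (300), Paleoarchean (400), Eoarchean (431).
The third shortest is Neoarchean at 300 Myr.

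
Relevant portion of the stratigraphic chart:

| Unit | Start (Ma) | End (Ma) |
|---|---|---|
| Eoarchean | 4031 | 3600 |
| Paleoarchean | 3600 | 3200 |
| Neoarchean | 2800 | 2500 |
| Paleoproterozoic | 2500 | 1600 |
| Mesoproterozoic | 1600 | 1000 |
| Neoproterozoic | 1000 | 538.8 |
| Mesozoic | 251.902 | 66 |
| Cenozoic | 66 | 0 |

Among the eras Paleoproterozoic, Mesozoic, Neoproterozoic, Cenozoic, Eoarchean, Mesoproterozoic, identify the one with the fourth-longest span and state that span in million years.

Eoarchean, 431 million years

Start − end for each: Paleoproterozoic 2500 − 1600 = 900; Mesozoic 251.902 − 66 = 185.902; Neoproterozoic 1000 − 538.8 = 461.2; Cenozoic 66 − 0 = 66; Eoarchean 4031 − 3600 = 431; Mesoproterozoic 1600 − 1000 = 600.
Ranking these from longest: Paleoproterozoic > Mesoproterozoic > Neoproterozoic > Eoarchean > Mesozoic > Cenozoic.
Position 4 in that ranking is Eoarchean, which lasted 431 Myr.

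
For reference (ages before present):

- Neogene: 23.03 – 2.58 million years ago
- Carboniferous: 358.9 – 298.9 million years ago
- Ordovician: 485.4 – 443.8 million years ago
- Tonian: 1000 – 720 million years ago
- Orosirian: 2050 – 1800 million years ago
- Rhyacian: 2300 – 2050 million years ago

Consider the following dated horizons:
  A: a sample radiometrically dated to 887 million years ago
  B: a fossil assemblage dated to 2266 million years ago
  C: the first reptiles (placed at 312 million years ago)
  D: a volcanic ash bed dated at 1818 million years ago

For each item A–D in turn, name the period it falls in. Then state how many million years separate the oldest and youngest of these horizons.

A: 887 Ma lies in 1000–720 Ma, so Tonian.
B: 2266 Ma lies in 2300–2050 Ma, so Rhyacian.
C: 312 Ma lies in 358.9–298.9 Ma, so Carboniferous.
D: 1818 Ma lies in 2050–1800 Ma, so Orosirian.
Oldest = 2266 Ma, youngest = 312 Ma → span 1954 Myr.

A — Tonian; B — Rhyacian; C — Carboniferous; D — Orosirian; span 1954 million years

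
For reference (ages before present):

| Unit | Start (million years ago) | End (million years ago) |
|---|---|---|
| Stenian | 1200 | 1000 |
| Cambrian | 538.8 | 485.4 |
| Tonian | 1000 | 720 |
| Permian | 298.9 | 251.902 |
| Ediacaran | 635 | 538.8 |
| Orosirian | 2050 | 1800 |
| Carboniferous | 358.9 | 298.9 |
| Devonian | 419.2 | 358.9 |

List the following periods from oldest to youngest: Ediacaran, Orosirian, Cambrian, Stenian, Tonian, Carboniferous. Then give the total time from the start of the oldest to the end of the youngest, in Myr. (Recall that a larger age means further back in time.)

Start ages (Ma): Orosirian 2050, Stenian 1200, Tonian 1000, Ediacaran 635, Cambrian 538.8, Carboniferous 358.9.
Ordered oldest to youngest: Orosirian, Stenian, Tonian, Ediacaran, Cambrian, Carboniferous.
Span = 2050 − 298.9 = 1751.1 Myr.

Orosirian → Stenian → Tonian → Ediacaran → Cambrian → Carboniferous; total span 1751.1 Myr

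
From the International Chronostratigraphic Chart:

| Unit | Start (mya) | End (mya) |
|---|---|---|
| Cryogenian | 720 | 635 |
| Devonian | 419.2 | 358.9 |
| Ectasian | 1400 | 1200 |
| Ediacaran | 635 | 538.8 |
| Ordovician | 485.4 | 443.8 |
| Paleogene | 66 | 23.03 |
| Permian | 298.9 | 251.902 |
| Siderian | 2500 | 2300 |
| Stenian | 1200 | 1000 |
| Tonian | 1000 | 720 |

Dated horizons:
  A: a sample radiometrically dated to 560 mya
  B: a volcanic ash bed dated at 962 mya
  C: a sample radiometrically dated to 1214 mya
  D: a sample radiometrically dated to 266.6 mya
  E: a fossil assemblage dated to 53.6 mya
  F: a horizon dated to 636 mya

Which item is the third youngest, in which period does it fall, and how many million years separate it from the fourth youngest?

Sorted youngest-first by Ma: E (53.6), D (266.6), A (560), F (636), B (962), C (1214).
The third youngest is A at 560 Ma, which lies in 635–538.8 Ma: the Ediacaran.
The fourth youngest is F at 636 Ma; separation = |560 − 636| = 76 Myr.

A, in the Ediacaran; 76 million years to F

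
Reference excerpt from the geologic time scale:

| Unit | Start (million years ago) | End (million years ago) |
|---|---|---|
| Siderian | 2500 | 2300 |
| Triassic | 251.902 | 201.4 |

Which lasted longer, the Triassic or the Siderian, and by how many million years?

Triassic: 251.902 − 201.4 = 50.502 Myr.
Siderian: 2500 − 2300 = 200 Myr.
Difference: 200 − 50.502 = 149.498 Myr, so the Siderian was longer.

Siderian, by 149.498 million years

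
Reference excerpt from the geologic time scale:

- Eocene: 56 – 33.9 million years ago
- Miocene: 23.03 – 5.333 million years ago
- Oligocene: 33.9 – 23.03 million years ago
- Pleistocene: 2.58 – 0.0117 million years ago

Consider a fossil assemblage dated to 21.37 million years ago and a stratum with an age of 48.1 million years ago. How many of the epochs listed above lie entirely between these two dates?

48.1 Ma sits inside the Eocene (56–33.9) and 21.37 Ma inside the Miocene (23.03–5.333); neither of those is wholly between the two dates.
The listed epochs lying completely between them are Oligocene — 1 in all.

1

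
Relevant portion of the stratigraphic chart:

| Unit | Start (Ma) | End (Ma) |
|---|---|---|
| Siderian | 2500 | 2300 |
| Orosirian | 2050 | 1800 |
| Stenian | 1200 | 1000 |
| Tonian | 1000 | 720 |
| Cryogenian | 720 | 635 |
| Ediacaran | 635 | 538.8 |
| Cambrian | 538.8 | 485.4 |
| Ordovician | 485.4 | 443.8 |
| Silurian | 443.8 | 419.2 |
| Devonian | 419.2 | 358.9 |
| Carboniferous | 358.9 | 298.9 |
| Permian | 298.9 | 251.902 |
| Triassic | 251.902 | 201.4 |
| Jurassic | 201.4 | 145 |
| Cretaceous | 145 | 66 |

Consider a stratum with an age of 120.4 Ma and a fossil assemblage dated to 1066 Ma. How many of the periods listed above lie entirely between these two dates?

11

The older date is 1066 Ma and the younger is 120.4 Ma.
Periods with start < 1066 and end > 120.4 Ma: Tonian (1000–720), Cryogenian (720–635), Ediacaran (635–538.8), Cambrian (538.8–485.4), Ordovician (485.4–443.8), Silurian (443.8–419.2), Devonian (419.2–358.9), Carboniferous (358.9–298.9), Permian (298.9–251.902), Triassic (251.902–201.4), Jurassic (201.4–145).
That is 11 complete periods.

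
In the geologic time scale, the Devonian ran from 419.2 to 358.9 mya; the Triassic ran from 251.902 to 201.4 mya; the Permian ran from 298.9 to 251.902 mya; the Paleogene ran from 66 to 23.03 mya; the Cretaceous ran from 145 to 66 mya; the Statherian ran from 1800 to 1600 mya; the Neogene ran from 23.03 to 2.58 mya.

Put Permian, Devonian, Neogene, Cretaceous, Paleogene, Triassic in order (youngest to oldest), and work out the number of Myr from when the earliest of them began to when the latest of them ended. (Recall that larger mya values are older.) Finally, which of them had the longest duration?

Neogene → Paleogene → Cretaceous → Triassic → Permian → Devonian; total span 416.62 Myr; longest is Cretaceous

Start ages (Ma): Devonian 419.2, Permian 298.9, Triassic 251.902, Cretaceous 145, Paleogene 66, Neogene 23.03.
Ordered youngest to oldest: Neogene, Paleogene, Cretaceous, Triassic, Permian, Devonian.
Span = 419.2 − 2.58 = 416.62 Myr.
Durations: Permian 46.998, Paleogene 42.97, Neogene 20.45, Triassic 50.502, Devonian 60.3, Cretaceous 79 → longest is Cretaceous (79 Myr).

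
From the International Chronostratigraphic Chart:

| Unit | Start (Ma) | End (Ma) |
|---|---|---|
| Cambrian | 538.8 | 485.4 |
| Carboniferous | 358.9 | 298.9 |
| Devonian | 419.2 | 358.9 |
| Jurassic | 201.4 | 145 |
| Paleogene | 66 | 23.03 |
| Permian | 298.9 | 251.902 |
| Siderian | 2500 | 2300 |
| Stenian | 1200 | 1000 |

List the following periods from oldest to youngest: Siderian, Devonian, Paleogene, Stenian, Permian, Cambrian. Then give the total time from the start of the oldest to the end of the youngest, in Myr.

Start ages (Ma): Siderian 2500, Stenian 1200, Cambrian 538.8, Devonian 419.2, Permian 298.9, Paleogene 66.
Ordered oldest to youngest: Siderian, Stenian, Cambrian, Devonian, Permian, Paleogene.
Span = 2500 − 23.03 = 2476.97 Myr.

Siderian → Stenian → Cambrian → Devonian → Permian → Paleogene; total span 2476.97 Myr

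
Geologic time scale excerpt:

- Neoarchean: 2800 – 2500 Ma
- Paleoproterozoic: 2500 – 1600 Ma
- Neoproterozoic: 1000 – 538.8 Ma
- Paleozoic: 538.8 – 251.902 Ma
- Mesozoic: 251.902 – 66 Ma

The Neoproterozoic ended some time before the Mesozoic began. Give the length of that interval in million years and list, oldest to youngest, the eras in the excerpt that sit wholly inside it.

286.898 million years; Paleozoic

The Neoproterozoic closes at 538.8 Ma and the Mesozoic opens at 251.902 Ma, so the interval is 538.8 − 251.902 = 286.898 Myr.
An era fits inside if it starts at or after 538.8 Ma and ends at or before 251.902 Ma; oldest first that gives Paleozoic.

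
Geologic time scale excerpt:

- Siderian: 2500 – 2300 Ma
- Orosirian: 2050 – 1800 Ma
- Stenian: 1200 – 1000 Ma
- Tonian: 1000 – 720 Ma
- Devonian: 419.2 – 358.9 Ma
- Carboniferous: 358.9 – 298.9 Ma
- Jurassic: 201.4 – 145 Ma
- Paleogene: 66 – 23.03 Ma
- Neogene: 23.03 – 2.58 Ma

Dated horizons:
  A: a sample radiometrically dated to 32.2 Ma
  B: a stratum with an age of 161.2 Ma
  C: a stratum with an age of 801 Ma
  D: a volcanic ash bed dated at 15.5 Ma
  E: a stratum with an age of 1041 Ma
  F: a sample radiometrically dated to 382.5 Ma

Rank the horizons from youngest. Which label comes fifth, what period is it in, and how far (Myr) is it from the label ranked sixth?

Sorted youngest-first by Ma: D (15.5), A (32.2), B (161.2), F (382.5), C (801), E (1041).
The fifth youngest is C at 801 Ma, which lies in 1000–720 Ma: the Tonian.
The sixth youngest is E at 1041 Ma; separation = |801 − 1041| = 240 Myr.

C, in the Tonian; 240 million years to E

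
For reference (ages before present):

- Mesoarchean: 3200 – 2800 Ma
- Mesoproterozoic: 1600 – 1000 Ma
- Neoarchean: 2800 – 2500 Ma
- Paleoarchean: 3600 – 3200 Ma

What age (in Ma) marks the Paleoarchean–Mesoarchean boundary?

The Paleoarchean ends and the Mesoarchean begins at 3200 Ma.

3200 Ma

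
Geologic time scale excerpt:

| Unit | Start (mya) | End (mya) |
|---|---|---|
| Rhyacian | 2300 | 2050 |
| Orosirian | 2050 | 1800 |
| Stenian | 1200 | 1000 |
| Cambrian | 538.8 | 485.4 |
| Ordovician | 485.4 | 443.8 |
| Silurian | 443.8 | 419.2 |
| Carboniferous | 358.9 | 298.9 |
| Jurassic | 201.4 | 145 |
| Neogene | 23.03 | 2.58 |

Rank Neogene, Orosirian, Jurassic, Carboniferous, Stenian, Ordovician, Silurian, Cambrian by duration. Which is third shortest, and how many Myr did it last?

Ordovician, 41.6 million years

Durations: Neogene 20.45; Orosirian 250; Jurassic 56.4; Carboniferous 60; Stenian 200; Ordovician 41.6; Silurian 24.6; Cambrian 53.4 Myr.
Sorted shortest-first: Neogene (20.45), Silurian (24.6), Ordovician (41.6), Cambrian (53.4), Jurassic (56.4), Carboniferous (60), Stenian (200), Orosirian (250).
The third shortest is Ordovician at 41.6 Myr.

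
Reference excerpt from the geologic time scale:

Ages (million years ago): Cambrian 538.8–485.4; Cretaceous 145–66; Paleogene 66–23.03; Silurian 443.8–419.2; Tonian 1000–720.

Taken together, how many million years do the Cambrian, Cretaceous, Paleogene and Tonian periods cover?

455.37 million years

Each duration: Cambrian = 53.4; Cretaceous = 79; Paleogene = 42.97; Tonian = 280.
Sum: 53.4 + 79 + 42.97 + 280 = 455.37 Myr.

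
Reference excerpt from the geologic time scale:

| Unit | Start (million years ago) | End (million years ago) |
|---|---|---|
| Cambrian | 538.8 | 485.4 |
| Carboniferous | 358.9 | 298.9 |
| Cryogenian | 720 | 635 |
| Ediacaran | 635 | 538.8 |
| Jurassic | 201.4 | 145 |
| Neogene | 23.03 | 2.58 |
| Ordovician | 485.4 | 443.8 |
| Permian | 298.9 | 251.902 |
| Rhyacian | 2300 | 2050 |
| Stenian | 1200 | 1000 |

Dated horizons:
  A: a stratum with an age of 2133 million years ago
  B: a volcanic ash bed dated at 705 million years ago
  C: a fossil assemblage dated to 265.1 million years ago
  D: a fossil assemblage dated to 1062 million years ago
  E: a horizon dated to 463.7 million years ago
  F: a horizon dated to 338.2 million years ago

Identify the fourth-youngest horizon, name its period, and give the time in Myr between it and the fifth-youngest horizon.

B, in the Cryogenian; 357 million years to D

Sorted youngest-first by Ma: C (265.1), F (338.2), E (463.7), B (705), D (1062), A (2133).
The fourth youngest is B at 705 Ma, which lies in 720–635 Ma: the Cryogenian.
The fifth youngest is D at 1062 Ma; separation = |705 − 1062| = 357 Myr.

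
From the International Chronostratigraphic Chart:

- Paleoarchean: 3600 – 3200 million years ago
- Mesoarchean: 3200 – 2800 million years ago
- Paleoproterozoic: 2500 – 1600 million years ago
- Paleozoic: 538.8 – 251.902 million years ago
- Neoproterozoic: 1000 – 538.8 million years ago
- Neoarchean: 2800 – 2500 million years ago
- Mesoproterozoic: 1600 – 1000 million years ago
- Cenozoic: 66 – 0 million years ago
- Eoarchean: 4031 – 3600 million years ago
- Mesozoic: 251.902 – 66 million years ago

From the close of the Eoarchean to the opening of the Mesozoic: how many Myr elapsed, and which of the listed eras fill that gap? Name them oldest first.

End of Eoarchean = 3600 Ma; start of Mesozoic = 251.902 Ma.
Gap = 3600 − 251.902 = 3348.098 Myr.
Eras wholly inside 3600–251.902 Ma: Paleoarchean (3600–3200), Mesoarchean (3200–2800), Neoarchean (2800–2500), Paleoproterozoic (2500–1600), Mesoproterozoic (1600–1000), Neoproterozoic (1000–538.8), Paleozoic (538.8–251.902).

3348.098 million years; Paleoarchean, Mesoarchean, Neoarchean, Paleoproterozoic, Mesoproterozoic, Neoproterozoic, Paleozoic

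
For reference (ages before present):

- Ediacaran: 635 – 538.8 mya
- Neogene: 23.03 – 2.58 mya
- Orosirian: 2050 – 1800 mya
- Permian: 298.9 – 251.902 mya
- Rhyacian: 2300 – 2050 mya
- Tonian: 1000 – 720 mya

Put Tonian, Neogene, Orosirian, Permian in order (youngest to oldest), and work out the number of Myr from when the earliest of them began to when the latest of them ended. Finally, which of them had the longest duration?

Neogene → Permian → Tonian → Orosirian; total span 2047.42 Myr; longest is Tonian

Start ages (Ma): Orosirian 2050, Tonian 1000, Permian 298.9, Neogene 23.03.
Ordered youngest to oldest: Neogene, Permian, Tonian, Orosirian.
Span = 2050 − 2.58 = 2047.42 Myr.
Durations: Permian 46.998, Tonian 280, Neogene 20.45, Orosirian 250 → longest is Tonian (280 Myr).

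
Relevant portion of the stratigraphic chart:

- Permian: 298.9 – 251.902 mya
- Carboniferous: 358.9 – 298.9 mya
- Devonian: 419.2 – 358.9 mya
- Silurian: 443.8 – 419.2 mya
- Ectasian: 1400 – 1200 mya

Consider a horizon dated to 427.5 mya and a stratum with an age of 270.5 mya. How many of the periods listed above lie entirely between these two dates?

2

The older date is 427.5 Ma and the younger is 270.5 Ma.
Periods with start < 427.5 and end > 270.5 Ma: Devonian (419.2–358.9), Carboniferous (358.9–298.9).
That is 2 complete periods.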